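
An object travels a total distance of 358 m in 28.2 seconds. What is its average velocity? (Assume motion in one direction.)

v_avg = Δd / Δt = 358 / 28.2 = 12.7 m/s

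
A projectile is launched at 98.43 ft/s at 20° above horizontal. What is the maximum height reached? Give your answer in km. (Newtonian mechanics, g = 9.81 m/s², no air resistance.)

v₀ = 98.43 ft/s × 0.3048 = 30.00146 m/s
H = v₀² × sin²(θ) / (2g) = 30.00146² × sin(20°)² / (2 × 9.81) = 900.0876 × 0.1169778 / 19.62 = 5.366476 m
H = 5.366476 m / 1000.0 = 0.005366 km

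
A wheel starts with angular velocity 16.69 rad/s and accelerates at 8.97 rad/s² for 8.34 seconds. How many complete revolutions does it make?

θ = ω₀t + ½αt² = 16.69×8.34 + ½×8.97×8.34² = 451.151466 rad
Total revolutions = θ/(2π) = 451.151466/(2π) = 71.8
Complete revolutions = ⌊71.8⌋ = 71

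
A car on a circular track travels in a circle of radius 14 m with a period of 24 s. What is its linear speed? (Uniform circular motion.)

v = 2πr/T = 2π×14/24 = 3.67 m/s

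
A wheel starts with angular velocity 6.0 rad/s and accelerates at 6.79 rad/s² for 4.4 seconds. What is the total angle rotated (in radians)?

θ = ω₀t + ½αt² = 6.0×4.4 + ½×6.79×4.4² = 92.13 rad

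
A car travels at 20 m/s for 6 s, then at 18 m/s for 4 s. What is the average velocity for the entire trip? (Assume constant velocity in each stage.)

d₁ = v₁t₁ = 20 × 6 = 120 m
d₂ = v₂t₂ = 18 × 4 = 72 m
d_total = 192 m, t_total = 10 s
v_avg = d_total/t_total = 192/10 = 19.2 m/s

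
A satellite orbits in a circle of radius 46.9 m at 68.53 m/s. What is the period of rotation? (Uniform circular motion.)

T = 2πr/v = 2π×46.9/68.53 = 4.3 s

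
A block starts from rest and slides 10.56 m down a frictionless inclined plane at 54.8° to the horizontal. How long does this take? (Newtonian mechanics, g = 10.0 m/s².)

a = g sin(θ) = 10.0 × sin(54.8°) = 8.1714 m/s²
t = √(2d/a) = √(2 × 10.56 / 8.1714) = 1.61 s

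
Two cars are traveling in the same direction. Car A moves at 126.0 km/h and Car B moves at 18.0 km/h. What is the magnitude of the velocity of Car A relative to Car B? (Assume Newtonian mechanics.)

v_rel = |v_A - v_B| = |126.0 - 18.0| = 108.0 km/h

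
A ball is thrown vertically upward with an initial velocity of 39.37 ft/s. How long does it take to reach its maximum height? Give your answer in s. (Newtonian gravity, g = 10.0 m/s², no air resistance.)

v₀ = 39.37 ft/s × 0.3048 = 12.0 m/s
t_up = v₀ / g = 12.0 / 10.0 = 1.2 s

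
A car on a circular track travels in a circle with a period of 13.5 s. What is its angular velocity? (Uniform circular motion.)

ω = 2π/T = 2π/13.5 = 0.4654 rad/s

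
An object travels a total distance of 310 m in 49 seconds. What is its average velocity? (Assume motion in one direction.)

v_avg = Δd / Δt = 310 / 49 = 6.33 m/s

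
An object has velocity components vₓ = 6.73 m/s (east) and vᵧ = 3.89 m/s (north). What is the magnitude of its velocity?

|v| = √(vₓ² + vᵧ²) = √(6.73² + 3.89²) = √(60.425) = 7.77 m/s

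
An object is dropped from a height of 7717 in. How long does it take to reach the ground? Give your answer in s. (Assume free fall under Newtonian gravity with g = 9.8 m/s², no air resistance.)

h = 7717 in × 0.0254 = 196.012 m
t = √(2h/g) = √(2 × 196.012 / 9.8) = 6.325 s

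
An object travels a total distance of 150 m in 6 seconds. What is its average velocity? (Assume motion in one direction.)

v_avg = Δd / Δt = 150 / 6 = 25.0 m/s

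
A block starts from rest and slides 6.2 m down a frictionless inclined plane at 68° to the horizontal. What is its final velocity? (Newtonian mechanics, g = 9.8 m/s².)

a = g sin(θ) = 9.8 × sin(68°) = 9.0864 m/s²
v = √(2ad) = √(2 × 9.0864 × 6.2) = 10.61 m/s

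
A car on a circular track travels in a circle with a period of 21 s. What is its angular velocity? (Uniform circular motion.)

ω = 2π/T = 2π/21 = 0.2992 rad/s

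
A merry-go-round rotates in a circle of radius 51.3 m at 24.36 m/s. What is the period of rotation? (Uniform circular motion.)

T = 2πr/v = 2π×51.3/24.36 = 13.23 s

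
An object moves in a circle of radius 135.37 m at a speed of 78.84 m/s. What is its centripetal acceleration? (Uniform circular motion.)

a_c = v²/r = 78.84²/135.37 = 6215.7456/135.37 = 45.92 m/s²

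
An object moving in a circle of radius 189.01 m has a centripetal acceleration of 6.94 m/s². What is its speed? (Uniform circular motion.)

v = √(a_c × r) = √(6.94 × 189.01) = 36.22 m/s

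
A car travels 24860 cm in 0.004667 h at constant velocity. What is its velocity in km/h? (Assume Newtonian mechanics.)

d = 24860 cm × 0.01 = 248.6 m
t = 0.004667 h × 3600.0 = 16.8012 s
v = d / t = 248.6 / 16.8012 = 14.7966 m/s
v = 14.7966 m/s / 0.2777777777777778 = 53.27 km/h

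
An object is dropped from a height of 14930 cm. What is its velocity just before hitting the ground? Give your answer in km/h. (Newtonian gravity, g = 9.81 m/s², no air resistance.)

h = 14930 cm × 0.01 = 149.3 m
v = √(2gh) = √(2 × 9.81 × 149.3) = 54.1227 m/s
v = 54.1227 m/s / 0.2777777777777778 = 194.8 km/h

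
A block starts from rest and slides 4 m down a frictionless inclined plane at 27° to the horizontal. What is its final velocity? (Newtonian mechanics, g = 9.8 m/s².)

a = g sin(θ) = 9.8 × sin(27°) = 4.4491 m/s²
v = √(2ad) = √(2 × 4.4491 × 4) = 5.97 m/s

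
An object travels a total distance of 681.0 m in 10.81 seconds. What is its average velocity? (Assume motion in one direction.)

v_avg = Δd / Δt = 681.0 / 10.81 = 63.0 m/s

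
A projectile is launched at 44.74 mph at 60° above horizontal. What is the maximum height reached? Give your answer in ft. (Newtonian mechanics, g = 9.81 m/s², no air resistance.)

v₀ = 44.74 mph × 0.44704 = 20.0006 m/s
H = v₀² × sin²(θ) / (2g) = 20.0006² × sin(60°)² / (2 × 9.81) = 400.024 × 0.75 / 19.62 = 15.2914 m
H = 15.2914 m / 0.3048 = 50.17 ft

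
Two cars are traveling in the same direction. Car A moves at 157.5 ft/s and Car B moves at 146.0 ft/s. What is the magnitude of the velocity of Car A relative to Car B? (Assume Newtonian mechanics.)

v_rel = |v_A - v_B| = |157.5 - 146.0| = 11.5 ft/s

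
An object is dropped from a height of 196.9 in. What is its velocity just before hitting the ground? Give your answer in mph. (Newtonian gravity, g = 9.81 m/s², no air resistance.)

h = 196.9 in × 0.0254 = 5.00126 m
v = √(2gh) = √(2 × 9.81 × 5.00126) = 9.90579 m/s
v = 9.90579 m/s / 0.44704 = 22.16 mph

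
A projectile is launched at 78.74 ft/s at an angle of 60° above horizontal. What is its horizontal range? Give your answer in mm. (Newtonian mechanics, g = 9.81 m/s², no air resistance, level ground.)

v₀ = 78.74 ft/s × 0.3048 = 24.0 m/s
R = v₀² × sin(2θ) / g = 24.0² × sin(2 × 60°) / 9.81 = 576.0 × 0.866025 / 9.81 = 50.8492 m
R = 50.8492 m / 0.001 = 50850 mm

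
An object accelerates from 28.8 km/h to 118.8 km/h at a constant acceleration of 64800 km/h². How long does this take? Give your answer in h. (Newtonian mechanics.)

v₀ = 28.8 km/h × 0.2777777777777778 = 8.0 m/s
v = 118.8 km/h × 0.2777777777777778 = 33.0 m/s
a = 64800 km/h² × 7.716049382716049e-05 = 5.0 m/s²
t = (v - v₀) / a = (33.0 - 8.0) / 5.0 = 5.0 s
t = 5.0 s / 3600.0 = 0.001389 h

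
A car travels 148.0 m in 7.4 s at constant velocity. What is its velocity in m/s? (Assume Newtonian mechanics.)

v = d / t = 148.0 / 7.4 = 20.0 m/s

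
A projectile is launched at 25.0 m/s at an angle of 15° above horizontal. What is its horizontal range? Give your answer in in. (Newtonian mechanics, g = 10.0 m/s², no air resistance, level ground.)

R = v₀² × sin(2θ) / g = 25.0² × sin(2 × 15°) / 10.0 = 625.0 × 0.5 / 10.0 = 31.25 m
R = 31.25 m / 0.0254 = 1230 in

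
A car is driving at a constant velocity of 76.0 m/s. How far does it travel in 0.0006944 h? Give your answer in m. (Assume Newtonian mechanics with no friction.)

t = 0.0006944 h × 3600.0 = 2.49984 s
d = v × t = 76.0 × 2.49984 = 190.0 m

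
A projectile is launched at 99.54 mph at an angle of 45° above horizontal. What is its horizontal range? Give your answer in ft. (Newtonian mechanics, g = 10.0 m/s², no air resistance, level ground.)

v₀ = 99.54 mph × 0.44704 = 44.4984 m/s
R = v₀² × sin(2θ) / g = 44.4984² × sin(2 × 45°) / 10.0 = 1980.11 × 1.0 / 10.0 = 198.011 m
R = 198.011 m / 0.3048 = 649.6 ft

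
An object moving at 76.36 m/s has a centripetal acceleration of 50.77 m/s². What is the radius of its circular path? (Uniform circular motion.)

r = v²/a_c = 76.36²/50.77 = 114.85 m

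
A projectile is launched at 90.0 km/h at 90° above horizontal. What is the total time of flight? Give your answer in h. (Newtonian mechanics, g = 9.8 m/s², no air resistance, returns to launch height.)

v₀ = 90.0 km/h × 0.2777777777777778 = 25.0 m/s
T = 2 × v₀ × sin(θ) / g = 2 × 25.0 × sin(90°) / 9.8 = 2 × 25.0 × 1.0 / 9.8 = 5.10204 s
T = 5.10204 s / 3600.0 = 0.001417 h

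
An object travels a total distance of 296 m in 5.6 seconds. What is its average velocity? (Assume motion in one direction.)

v_avg = Δd / Δt = 296 / 5.6 = 52.86 m/s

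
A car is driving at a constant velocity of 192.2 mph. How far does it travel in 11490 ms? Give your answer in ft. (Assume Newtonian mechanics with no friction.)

v = 192.2 mph × 0.44704 = 85.9211 m/s
t = 11490 ms × 0.001 = 11.49 s
d = v × t = 85.9211 × 11.49 = 987.233 m
d = 987.233 m / 0.3048 = 3239 ft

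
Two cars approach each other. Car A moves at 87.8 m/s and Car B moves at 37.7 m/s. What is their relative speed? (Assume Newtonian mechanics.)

v_rel = v_A + v_B = 87.8 + 37.7 = 125.5 m/s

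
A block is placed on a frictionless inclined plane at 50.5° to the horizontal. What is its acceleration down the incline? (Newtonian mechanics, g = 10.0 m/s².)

a = g sin(θ) = 10.0 × sin(50.5°) = 10.0 × 0.7716 = 7.72 m/s²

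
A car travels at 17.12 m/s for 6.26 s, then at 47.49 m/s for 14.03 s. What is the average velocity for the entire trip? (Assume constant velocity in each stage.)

d₁ = v₁t₁ = 17.12 × 6.26 = 107.1712 m
d₂ = v₂t₂ = 47.49 × 14.03 = 666.2847 m
d_total = 773.4559 m, t_total = 20.29 s
v_avg = d_total/t_total = 773.4559/20.29 = 38.12 m/s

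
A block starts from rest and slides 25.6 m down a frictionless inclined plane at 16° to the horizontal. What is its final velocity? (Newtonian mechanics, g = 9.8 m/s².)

a = g sin(θ) = 9.8 × sin(16°) = 2.7012 m/s²
v = √(2ad) = √(2 × 2.7012 × 25.6) = 11.76 m/s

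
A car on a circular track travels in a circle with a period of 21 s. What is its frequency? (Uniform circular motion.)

f = 1/T = 1/21 = 0.0476 Hz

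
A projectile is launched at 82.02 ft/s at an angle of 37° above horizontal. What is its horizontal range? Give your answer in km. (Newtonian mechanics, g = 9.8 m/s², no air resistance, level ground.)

v₀ = 82.02 ft/s × 0.3048 = 24.9997 m/s
R = v₀² × sin(2θ) / g = 24.9997² × sin(2 × 37°) / 9.8 = 624.985 × 0.961262 / 9.8 = 61.3035 m
R = 61.3035 m / 1000.0 = 0.0613 km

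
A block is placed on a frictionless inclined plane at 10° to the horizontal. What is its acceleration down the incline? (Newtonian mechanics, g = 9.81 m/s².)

a = g sin(θ) = 9.81 × sin(10°) = 9.81 × 0.1736 = 1.7 m/s²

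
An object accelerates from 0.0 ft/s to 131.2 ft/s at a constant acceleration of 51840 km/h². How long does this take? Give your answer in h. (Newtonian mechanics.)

v₀ = 0.0 ft/s × 0.3048 = 0.0 m/s
v = 131.2 ft/s × 0.3048 = 39.9898 m/s
a = 51840 km/h² × 7.716049382716049e-05 = 4.0 m/s²
t = (v - v₀) / a = (39.9898 - 0.0) / 4.0 = 9.99745 s
t = 9.99745 s / 3600.0 = 0.002777 h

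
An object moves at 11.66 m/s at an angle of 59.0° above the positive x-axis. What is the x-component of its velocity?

vₓ = v cos(θ) = 11.66 × cos(59.0°) = 6.01 m/s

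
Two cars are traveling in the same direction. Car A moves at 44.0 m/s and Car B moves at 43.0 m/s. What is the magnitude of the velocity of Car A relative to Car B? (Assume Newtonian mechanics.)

v_rel = |v_A - v_B| = |44.0 - 43.0| = 1.0 m/s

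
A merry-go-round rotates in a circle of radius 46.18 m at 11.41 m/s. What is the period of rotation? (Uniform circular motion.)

T = 2πr/v = 2π×46.18/11.41 = 25.43 s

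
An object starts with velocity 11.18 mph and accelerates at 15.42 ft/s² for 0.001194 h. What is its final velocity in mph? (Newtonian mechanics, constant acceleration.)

v₀ = 11.18 mph × 0.44704 = 4.99791 m/s
a = 15.42 ft/s² × 0.3048 = 4.70002 m/s²
t = 0.001194 h × 3600.0 = 4.2984 s
v = v₀ + a × t = 4.99791 + 4.70002 × 4.2984 = 25.2005 m/s
v = 25.2005 m/s / 0.44704 = 56.37 mph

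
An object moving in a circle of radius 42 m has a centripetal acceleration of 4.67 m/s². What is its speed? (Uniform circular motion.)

v = √(a_c × r) = √(4.67 × 42) = 14.0 m/s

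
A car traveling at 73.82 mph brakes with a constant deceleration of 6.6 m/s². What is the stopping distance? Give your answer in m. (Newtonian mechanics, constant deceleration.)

v₀ = 73.82 mph × 0.44704 = 33.0005 m/s
d = v₀² / (2a) = 33.0005² / (2 × 6.6) = 1089.03 / 13.2 = 82.5 m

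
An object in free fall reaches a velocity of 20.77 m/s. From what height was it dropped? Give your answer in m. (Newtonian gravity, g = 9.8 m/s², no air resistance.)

h = v² / (2g) = 20.77² / (2 × 9.8) = 22.01 m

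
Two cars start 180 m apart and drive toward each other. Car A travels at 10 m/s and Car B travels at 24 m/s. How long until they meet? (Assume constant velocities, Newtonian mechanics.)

Combined speed: v_combined = 10 + 24 = 34 m/s
Time to meet: t = d/v_combined = 180/34 = 5.29 s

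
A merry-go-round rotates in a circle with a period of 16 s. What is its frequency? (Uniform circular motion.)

f = 1/T = 1/16 = 0.0625 Hz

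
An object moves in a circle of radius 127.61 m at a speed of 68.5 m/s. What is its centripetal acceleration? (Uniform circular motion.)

a_c = v²/r = 68.5²/127.61 = 4692.25/127.61 = 36.77 m/s²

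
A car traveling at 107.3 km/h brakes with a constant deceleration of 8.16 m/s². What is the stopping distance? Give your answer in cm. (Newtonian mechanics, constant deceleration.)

v₀ = 107.3 km/h × 0.2777777777777778 = 29.8056 m/s
d = v₀² / (2a) = 29.8056² / (2 × 8.16) = 888.374 / 16.32 = 54.4347 m
d = 54.4347 m / 0.01 = 5443 cm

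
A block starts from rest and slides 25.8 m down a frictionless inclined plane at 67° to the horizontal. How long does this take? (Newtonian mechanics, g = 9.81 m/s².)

a = g sin(θ) = 9.81 × sin(67°) = 9.0302 m/s²
t = √(2d/a) = √(2 × 25.8 / 9.0302) = 2.39 s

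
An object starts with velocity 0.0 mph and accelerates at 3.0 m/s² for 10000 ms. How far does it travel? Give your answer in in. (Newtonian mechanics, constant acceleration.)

v₀ = 0.0 mph × 0.44704 = 0.0 m/s
t = 10000 ms × 0.001 = 10.0 s
d = v₀ × t + ½ × a × t² = 0.0 × 10.0 + 0.5 × 3.0 × 10.0² = 150.0 m
d = 150.0 m / 0.0254 = 5906 in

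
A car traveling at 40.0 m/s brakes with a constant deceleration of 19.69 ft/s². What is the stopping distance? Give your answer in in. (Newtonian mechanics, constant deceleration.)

a = 19.69 ft/s² × 0.3048 = 6.00151 m/s²
d = v₀² / (2a) = 40.0² / (2 × 6.00151) = 1600.0 / 12.003 = 133.3 m
d = 133.3 m / 0.0254 = 5248 in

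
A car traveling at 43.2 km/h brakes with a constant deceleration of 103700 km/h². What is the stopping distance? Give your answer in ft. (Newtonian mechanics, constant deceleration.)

v₀ = 43.2 km/h × 0.2777777777777778 = 12.0 m/s
a = 103700 km/h² × 7.716049382716049e-05 = 8.00154 m/s²
d = v₀² / (2a) = 12.0² / (2 × 8.00154) = 144.0 / 16.0031 = 8.99826 m
d = 8.99826 m / 0.3048 = 29.52 ft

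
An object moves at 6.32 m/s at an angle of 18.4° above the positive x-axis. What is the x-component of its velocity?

vₓ = v cos(θ) = 6.32 × cos(18.4°) = 6.0 m/s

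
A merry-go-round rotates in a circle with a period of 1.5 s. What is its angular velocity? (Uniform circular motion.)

ω = 2π/T = 2π/1.5 = 4.1888 rad/s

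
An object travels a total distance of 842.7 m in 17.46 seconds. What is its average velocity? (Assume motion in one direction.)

v_avg = Δd / Δt = 842.7 / 17.46 = 48.26 m/s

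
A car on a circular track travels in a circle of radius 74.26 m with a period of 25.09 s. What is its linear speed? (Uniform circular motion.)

v = 2πr/T = 2π×74.26/25.09 = 18.6 m/s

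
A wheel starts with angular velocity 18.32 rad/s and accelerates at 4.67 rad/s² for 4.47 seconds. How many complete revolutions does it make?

θ = ω₀t + ½αt² = 18.32×4.47 + ½×4.67×4.47² = 128.5458015 rad
Total revolutions = θ/(2π) = 128.5458015/(2π) = 20.46
Complete revolutions = ⌊20.46⌋ = 20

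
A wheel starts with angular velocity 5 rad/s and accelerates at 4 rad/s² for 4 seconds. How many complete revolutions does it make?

θ = ω₀t + ½αt² = 5×4 + ½×4×4² = 52.0 rad
Total revolutions = θ/(2π) = 52.0/(2π) = 8.28
Complete revolutions = ⌊8.28⌋ = 8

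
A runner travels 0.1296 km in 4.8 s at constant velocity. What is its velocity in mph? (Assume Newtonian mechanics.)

d = 0.1296 km × 1000.0 = 129.6 m
v = d / t = 129.6 / 4.8 = 27.0 m/s
v = 27.0 m/s / 0.44704 = 60.4 mph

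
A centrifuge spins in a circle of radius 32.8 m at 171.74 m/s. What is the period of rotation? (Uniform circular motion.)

T = 2πr/v = 2π×32.8/171.74 = 1.2 s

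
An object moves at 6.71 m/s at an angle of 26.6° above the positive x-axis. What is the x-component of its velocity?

vₓ = v cos(θ) = 6.71 × cos(26.6°) = 6.0 m/s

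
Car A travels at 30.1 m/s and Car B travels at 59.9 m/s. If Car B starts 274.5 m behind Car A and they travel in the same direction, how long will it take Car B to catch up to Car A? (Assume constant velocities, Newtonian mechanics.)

Relative speed: v_rel = 59.9 - 30.1 = 29.8 m/s
Time to catch: t = d₀/v_rel = 274.5/29.8 = 9.21 s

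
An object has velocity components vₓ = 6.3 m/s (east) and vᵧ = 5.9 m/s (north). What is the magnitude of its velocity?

|v| = √(vₓ² + vᵧ²) = √(6.3² + 5.9²) = √(74.5) = 8.63 m/s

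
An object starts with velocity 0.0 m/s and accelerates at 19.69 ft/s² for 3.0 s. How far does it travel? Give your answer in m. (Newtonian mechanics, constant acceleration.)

a = 19.69 ft/s² × 0.3048 = 6.00151 m/s²
d = v₀ × t + ½ × a × t² = 0.0 × 3.0 + 0.5 × 6.00151 × 3.0² = 27.01 m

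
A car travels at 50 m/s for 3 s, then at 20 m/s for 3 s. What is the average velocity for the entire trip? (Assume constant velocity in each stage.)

d₁ = v₁t₁ = 50 × 3 = 150 m
d₂ = v₂t₂ = 20 × 3 = 60 m
d_total = 210 m, t_total = 6 s
v_avg = d_total/t_total = 210/6 = 35.0 m/s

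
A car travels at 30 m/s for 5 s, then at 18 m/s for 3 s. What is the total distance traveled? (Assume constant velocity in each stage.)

d₁ = v₁t₁ = 30 × 5 = 150 m
d₂ = v₂t₂ = 18 × 3 = 54 m
d_total = 150 + 54 = 204 m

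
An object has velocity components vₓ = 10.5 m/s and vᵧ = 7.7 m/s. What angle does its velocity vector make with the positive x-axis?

θ = arctan(vᵧ/vₓ) = arctan(7.7/10.5) = 36.25°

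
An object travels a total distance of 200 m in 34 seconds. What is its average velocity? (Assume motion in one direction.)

v_avg = Δd / Δt = 200 / 34 = 5.88 m/s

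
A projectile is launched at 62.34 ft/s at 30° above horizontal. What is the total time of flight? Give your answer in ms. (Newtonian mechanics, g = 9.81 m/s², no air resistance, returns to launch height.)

v₀ = 62.34 ft/s × 0.3048 = 19.0012 m/s
T = 2 × v₀ × sin(θ) / g = 2 × 19.0012 × sin(30°) / 9.81 = 2 × 19.0012 × 0.5 / 9.81 = 1.93692 s
T = 1.93692 s / 0.001 = 1937 ms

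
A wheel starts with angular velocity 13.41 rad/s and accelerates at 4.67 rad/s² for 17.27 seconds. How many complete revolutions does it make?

θ = ω₀t + ½αt² = 13.41×17.27 + ½×4.67×17.27² = 928.0112215 rad
Total revolutions = θ/(2π) = 928.0112215/(2π) = 147.7
Complete revolutions = ⌊147.7⌋ = 147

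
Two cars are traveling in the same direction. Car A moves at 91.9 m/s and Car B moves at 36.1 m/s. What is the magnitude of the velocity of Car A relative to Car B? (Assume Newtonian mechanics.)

v_rel = |v_A - v_B| = |91.9 - 36.1| = 55.8 m/s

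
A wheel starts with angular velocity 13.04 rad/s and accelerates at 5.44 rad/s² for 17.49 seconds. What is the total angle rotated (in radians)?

θ = ω₀t + ½αt² = 13.04×17.49 + ½×5.44×17.49² = 1060.12 rad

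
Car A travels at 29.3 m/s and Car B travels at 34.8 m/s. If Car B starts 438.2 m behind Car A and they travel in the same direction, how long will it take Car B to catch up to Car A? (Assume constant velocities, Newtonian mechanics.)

Relative speed: v_rel = 34.8 - 29.3 = 5.5 m/s
Time to catch: t = d₀/v_rel = 438.2/5.5 = 79.67 s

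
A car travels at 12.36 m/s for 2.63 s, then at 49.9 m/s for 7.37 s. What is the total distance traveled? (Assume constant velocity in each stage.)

d₁ = v₁t₁ = 12.36 × 2.63 = 32.5068 m
d₂ = v₂t₂ = 49.9 × 7.37 = 367.763 m
d_total = 32.5068 + 367.763 = 400.27 m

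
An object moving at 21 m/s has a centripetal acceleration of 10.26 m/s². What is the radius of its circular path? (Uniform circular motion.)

r = v²/a_c = 21²/10.26 = 42.98 m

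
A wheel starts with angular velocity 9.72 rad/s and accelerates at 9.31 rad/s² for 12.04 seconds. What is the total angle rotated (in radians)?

θ = ω₀t + ½αt² = 9.72×12.04 + ½×9.31×12.04² = 791.83 rad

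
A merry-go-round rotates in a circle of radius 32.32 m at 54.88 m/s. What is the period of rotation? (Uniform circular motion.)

T = 2πr/v = 2π×32.32/54.88 = 3.7 s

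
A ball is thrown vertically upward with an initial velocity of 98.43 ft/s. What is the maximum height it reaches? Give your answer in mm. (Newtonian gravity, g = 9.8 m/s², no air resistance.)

v₀ = 98.43 ft/s × 0.3048 = 30.0015 m/s
h_max = v₀² / (2g) = 30.0015² / (2 × 9.8) = 900.09 / 19.6 = 45.923 m
h_max = 45.923 m / 0.001 = 45920 mm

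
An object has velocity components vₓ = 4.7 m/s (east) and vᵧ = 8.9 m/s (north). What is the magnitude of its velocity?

|v| = √(vₓ² + vᵧ²) = √(4.7² + 8.9²) = √(101.3) = 10.06 m/s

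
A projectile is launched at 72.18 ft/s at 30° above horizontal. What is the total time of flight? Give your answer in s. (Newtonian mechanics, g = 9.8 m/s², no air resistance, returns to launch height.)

v₀ = 72.18 ft/s × 0.3048 = 22.0005 m/s
T = 2 × v₀ × sin(θ) / g = 2 × 22.0005 × sin(30°) / 9.8 = 2 × 22.0005 × 0.5 / 9.8 = 2.245 s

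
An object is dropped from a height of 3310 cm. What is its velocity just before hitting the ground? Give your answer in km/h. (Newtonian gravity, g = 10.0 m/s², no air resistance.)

h = 3310 cm × 0.01 = 33.1 m
v = √(2gh) = √(2 × 10.0 × 33.1) = 25.7294 m/s
v = 25.7294 m/s / 0.2777777777777778 = 92.63 km/h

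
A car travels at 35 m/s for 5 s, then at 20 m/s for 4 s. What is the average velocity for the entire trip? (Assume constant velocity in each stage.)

d₁ = v₁t₁ = 35 × 5 = 175 m
d₂ = v₂t₂ = 20 × 4 = 80 m
d_total = 255 m, t_total = 9 s
v_avg = d_total/t_total = 255/9 = 28.33 m/s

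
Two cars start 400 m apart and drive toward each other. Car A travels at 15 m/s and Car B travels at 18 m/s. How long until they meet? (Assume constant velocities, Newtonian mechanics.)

Combined speed: v_combined = 15 + 18 = 33 m/s
Time to meet: t = d/v_combined = 400/33 = 12.12 s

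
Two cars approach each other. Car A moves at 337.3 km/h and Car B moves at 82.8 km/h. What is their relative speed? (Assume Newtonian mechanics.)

v_rel = v_A + v_B = 337.3 + 82.8 = 420.1 km/h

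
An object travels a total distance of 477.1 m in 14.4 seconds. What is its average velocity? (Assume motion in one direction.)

v_avg = Δd / Δt = 477.1 / 14.4 = 33.13 m/s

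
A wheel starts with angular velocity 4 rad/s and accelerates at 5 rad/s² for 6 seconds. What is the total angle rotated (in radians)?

θ = ω₀t + ½αt² = 4×6 + ½×5×6² = 114.0 rad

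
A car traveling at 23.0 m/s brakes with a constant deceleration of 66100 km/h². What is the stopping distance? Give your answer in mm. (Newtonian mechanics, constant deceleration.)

a = 66100 km/h² × 7.716049382716049e-05 = 5.10031 m/s²
d = v₀² / (2a) = 23.0² / (2 × 5.10031) = 529.0 / 10.2006 = 51.8597 m
d = 51.8597 m / 0.001 = 51860 mm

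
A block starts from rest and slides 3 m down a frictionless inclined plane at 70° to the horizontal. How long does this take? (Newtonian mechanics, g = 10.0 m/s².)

a = g sin(θ) = 10.0 × sin(70°) = 9.3969 m/s²
t = √(2d/a) = √(2 × 3 / 9.3969) = 0.8 s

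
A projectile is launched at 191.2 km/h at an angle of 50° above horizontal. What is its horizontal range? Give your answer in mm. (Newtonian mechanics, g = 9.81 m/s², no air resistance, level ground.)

v₀ = 191.2 km/h × 0.2777777777777778 = 53.1111 m/s
R = v₀² × sin(2θ) / g = 53.1111² × sin(2 × 50°) / 9.81 = 2820.79 × 0.984808 / 9.81 = 283.174 m
R = 283.174 m / 0.001 = 283200 mm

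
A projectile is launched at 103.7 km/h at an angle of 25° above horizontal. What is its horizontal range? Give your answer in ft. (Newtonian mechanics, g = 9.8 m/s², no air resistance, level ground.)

v₀ = 103.7 km/h × 0.2777777777777778 = 28.8056 m/s
R = v₀² × sin(2θ) / g = 28.8056² × sin(2 × 25°) / 9.8 = 829.763 × 0.766044 / 9.8 = 64.8607 m
R = 64.8607 m / 0.3048 = 212.8 ft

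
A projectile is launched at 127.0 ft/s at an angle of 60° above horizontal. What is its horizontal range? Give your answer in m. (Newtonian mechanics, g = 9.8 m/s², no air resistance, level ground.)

v₀ = 127.0 ft/s × 0.3048 = 38.7096 m/s
R = v₀² × sin(2θ) / g = 38.7096² × sin(2 × 60°) / 9.8 = 1498.43 × 0.866025 / 9.8 = 132.4 m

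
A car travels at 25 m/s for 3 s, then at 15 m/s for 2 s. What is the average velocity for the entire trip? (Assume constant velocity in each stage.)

d₁ = v₁t₁ = 25 × 3 = 75 m
d₂ = v₂t₂ = 15 × 2 = 30 m
d_total = 105 m, t_total = 5 s
v_avg = d_total/t_total = 105/5 = 21.0 m/s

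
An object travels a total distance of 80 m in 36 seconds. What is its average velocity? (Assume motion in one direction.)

v_avg = Δd / Δt = 80 / 36 = 2.22 m/s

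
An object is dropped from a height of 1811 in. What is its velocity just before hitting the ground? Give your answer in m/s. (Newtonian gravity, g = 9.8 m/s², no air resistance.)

h = 1811 in × 0.0254 = 45.9994 m
v = √(2gh) = √(2 × 9.8 × 45.9994) = 30.03 m/s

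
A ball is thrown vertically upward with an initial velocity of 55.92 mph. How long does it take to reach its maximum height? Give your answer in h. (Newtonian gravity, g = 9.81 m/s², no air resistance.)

v₀ = 55.92 mph × 0.44704 = 24.9985 m/s
t_up = v₀ / g = 24.9985 / 9.81 = 2.54827 s
t_up = 2.54827 s / 3600.0 = 0.0007079 h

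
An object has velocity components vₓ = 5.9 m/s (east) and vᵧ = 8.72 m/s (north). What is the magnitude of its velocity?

|v| = √(vₓ² + vᵧ²) = √(5.9² + 8.72²) = √(110.8484) = 10.53 m/s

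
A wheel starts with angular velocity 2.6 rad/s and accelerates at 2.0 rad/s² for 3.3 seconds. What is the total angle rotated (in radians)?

θ = ω₀t + ½αt² = 2.6×3.3 + ½×2.0×3.3² = 19.47 rad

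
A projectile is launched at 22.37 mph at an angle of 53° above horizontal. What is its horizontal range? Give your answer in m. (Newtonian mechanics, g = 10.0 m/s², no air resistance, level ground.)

v₀ = 22.37 mph × 0.44704 = 10.0003 m/s
R = v₀² × sin(2θ) / g = 10.0003² × sin(2 × 53°) / 10.0 = 100.006 × 0.961262 / 10.0 = 9.613 m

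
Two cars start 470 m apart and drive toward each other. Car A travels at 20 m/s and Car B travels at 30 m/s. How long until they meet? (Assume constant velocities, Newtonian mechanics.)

Combined speed: v_combined = 20 + 30 = 50 m/s
Time to meet: t = d/v_combined = 470/50 = 9.4 s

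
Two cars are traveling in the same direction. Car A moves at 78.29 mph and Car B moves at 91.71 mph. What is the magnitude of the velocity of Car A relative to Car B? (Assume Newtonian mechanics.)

v_rel = |v_A - v_B| = |78.29 - 91.71| = 13.42 mph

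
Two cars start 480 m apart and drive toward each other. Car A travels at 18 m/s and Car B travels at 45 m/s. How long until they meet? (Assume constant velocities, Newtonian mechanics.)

Combined speed: v_combined = 18 + 45 = 63 m/s
Time to meet: t = d/v_combined = 480/63 = 7.62 s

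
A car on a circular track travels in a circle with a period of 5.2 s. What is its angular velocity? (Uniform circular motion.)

ω = 2π/T = 2π/5.2 = 1.2083 rad/s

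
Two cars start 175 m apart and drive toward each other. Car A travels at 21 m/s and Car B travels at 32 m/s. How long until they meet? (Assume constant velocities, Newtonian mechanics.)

Combined speed: v_combined = 21 + 32 = 53 m/s
Time to meet: t = d/v_combined = 175/53 = 3.3 s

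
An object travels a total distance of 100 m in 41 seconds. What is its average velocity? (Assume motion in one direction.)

v_avg = Δd / Δt = 100 / 41 = 2.44 m/s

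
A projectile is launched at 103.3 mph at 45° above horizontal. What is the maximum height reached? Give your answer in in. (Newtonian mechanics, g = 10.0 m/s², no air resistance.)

v₀ = 103.3 mph × 0.44704 = 46.1792 m/s
H = v₀² × sin²(θ) / (2g) = 46.1792² × sin(45°)² / (2 × 10.0) = 2132.52 × 0.5 / 20.0 = 53.313 m
H = 53.313 m / 0.0254 = 2099 in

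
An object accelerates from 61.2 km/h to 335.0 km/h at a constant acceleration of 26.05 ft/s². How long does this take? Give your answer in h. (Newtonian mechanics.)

v₀ = 61.2 km/h × 0.2777777777777778 = 17.0 m/s
v = 335.0 km/h × 0.2777777777777778 = 93.0556 m/s
a = 26.05 ft/s² × 0.3048 = 7.94004 m/s²
t = (v - v₀) / a = (93.0556 - 17.0) / 7.94004 = 9.57874 s
t = 9.57874 s / 3600.0 = 0.002661 h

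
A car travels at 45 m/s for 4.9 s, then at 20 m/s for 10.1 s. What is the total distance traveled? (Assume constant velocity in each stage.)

d₁ = v₁t₁ = 45 × 4.9 = 220.5 m
d₂ = v₂t₂ = 20 × 10.1 = 202.0 m
d_total = 220.5 + 202.0 = 422.5 m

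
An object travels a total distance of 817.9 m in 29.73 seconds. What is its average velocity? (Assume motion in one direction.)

v_avg = Δd / Δt = 817.9 / 29.73 = 27.51 m/s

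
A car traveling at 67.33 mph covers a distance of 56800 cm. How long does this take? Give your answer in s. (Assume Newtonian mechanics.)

d = 56800 cm × 0.01 = 568.0 m
v = 67.33 mph × 0.44704 = 30.0992 m/s
t = d / v = 568.0 / 30.0992 = 18.87 s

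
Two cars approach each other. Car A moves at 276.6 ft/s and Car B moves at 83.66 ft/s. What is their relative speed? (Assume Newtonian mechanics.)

v_rel = v_A + v_B = 276.6 + 83.66 = 360.26 ft/s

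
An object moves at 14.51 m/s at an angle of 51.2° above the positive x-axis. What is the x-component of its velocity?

vₓ = v cos(θ) = 14.51 × cos(51.2°) = 9.09 m/s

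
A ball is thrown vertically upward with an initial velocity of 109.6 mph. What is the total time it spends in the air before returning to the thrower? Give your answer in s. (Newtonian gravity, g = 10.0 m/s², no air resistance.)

v₀ = 109.6 mph × 0.44704 = 48.9956 m/s
t_total = 2 × v₀ / g = 2 × 48.9956 / 10.0 = 9.799 s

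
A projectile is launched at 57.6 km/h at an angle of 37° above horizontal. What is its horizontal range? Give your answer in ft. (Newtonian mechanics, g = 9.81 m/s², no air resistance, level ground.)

v₀ = 57.6 km/h × 0.2777777777777778 = 16.0 m/s
R = v₀² × sin(2θ) / g = 16.0² × sin(2 × 37°) / 9.81 = 256.0 × 0.961262 / 9.81 = 25.0849 m
R = 25.0849 m / 0.3048 = 82.3 ft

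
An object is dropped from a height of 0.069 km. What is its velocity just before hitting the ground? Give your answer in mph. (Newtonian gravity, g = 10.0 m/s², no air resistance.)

h = 0.069 km × 1000.0 = 69.0 m
v = √(2gh) = √(2 × 10.0 × 69.0) = 37.1484 m/s
v = 37.1484 m/s / 0.44704 = 83.1 mph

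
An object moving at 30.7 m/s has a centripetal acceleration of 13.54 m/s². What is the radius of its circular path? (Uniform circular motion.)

r = v²/a_c = 30.7²/13.54 = 69.61 m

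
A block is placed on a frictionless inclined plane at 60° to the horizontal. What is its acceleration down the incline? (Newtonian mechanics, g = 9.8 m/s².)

a = g sin(θ) = 9.8 × sin(60°) = 9.8 × 0.866 = 8.49 m/s²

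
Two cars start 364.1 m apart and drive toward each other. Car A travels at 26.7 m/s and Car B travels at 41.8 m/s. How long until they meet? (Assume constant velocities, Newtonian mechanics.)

Combined speed: v_combined = 26.7 + 41.8 = 68.5 m/s
Time to meet: t = d/v_combined = 364.1/68.5 = 5.32 s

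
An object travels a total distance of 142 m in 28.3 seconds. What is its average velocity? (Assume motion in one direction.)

v_avg = Δd / Δt = 142 / 28.3 = 5.02 m/s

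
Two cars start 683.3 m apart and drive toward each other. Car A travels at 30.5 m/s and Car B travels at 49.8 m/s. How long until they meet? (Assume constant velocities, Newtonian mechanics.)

Combined speed: v_combined = 30.5 + 49.8 = 80.3 m/s
Time to meet: t = d/v_combined = 683.3/80.3 = 8.51 s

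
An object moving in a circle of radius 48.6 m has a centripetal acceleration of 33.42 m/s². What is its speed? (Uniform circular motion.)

v = √(a_c × r) = √(33.42 × 48.6) = 40.3 m/s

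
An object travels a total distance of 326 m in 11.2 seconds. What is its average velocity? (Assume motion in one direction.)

v_avg = Δd / Δt = 326 / 11.2 = 29.11 m/s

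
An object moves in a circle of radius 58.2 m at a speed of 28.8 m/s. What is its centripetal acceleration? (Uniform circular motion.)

a_c = v²/r = 28.8²/58.2 = 829.44/58.2 = 14.25 m/s²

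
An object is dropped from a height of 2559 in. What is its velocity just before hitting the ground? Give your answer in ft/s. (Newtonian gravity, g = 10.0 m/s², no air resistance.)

h = 2559 in × 0.0254 = 64.9986 m
v = √(2gh) = √(2 × 10.0 × 64.9986) = 36.0551 m/s
v = 36.0551 m/s / 0.3048 = 118.3 ft/s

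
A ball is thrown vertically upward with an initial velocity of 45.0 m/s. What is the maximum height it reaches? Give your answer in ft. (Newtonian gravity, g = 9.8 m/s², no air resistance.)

h_max = v₀² / (2g) = 45.0² / (2 × 9.8) = 2025.0 / 19.6 = 103.316 m
h_max = 103.316 m / 0.3048 = 339.0 ft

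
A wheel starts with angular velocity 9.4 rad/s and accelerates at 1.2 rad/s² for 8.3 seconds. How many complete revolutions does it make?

θ = ω₀t + ½αt² = 9.4×8.3 + ½×1.2×8.3² = 119.354 rad
Total revolutions = θ/(2π) = 119.354/(2π) = 18.996
Complete revolutions = ⌊18.996⌋ = 18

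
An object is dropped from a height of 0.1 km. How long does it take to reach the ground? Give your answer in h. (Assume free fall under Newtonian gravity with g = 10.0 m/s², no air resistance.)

h = 0.1 km × 1000.0 = 100.0 m
t = √(2h/g) = √(2 × 100.0 / 10.0) = 4.47214 s
t = 4.47214 s / 3600.0 = 0.001242 h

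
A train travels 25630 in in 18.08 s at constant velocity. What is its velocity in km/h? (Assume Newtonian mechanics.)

d = 25630 in × 0.0254 = 651.002 m
v = d / t = 651.002 / 18.08 = 36.0067 m/s
v = 36.0067 m/s / 0.2777777777777778 = 129.6 km/h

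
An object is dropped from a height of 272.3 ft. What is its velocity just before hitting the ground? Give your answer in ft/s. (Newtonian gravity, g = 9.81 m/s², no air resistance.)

h = 272.3 ft × 0.3048 = 82.997 m
v = √(2gh) = √(2 × 9.81 × 82.997) = 40.3535 m/s
v = 40.3535 m/s / 0.3048 = 132.4 ft/s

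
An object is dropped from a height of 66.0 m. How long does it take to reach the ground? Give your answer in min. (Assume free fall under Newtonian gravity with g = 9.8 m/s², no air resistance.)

t = √(2h/g) = √(2 × 66.0 / 9.8) = 3.67007 s
t = 3.67007 s / 60.0 = 0.06117 min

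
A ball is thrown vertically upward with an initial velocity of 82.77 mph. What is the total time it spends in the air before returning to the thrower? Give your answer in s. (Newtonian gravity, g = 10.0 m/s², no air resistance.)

v₀ = 82.77 mph × 0.44704 = 37.0015 m/s
t_total = 2 × v₀ / g = 2 × 37.0015 / 10.0 = 7.4 s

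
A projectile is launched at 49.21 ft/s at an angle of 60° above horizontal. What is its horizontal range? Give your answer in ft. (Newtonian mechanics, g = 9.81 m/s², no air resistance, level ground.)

v₀ = 49.21 ft/s × 0.3048 = 14.9992 m/s
R = v₀² × sin(2θ) / g = 14.9992² × sin(2 × 60°) / 9.81 = 224.976 × 0.866025 / 9.81 = 19.8608 m
R = 19.8608 m / 0.3048 = 65.16 ft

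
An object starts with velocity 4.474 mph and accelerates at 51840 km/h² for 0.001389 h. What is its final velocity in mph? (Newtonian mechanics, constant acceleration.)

v₀ = 4.474 mph × 0.44704 = 2.00006 m/s
a = 51840 km/h² × 7.716049382716049e-05 = 4.0 m/s²
t = 0.001389 h × 3600.0 = 5.0004 s
v = v₀ + a × t = 2.00006 + 4.0 × 5.0004 = 22.0017 m/s
v = 22.0017 m/s / 0.44704 = 49.22 mph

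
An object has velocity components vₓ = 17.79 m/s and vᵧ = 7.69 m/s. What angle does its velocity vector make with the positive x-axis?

θ = arctan(vᵧ/vₓ) = arctan(7.69/17.79) = 23.38°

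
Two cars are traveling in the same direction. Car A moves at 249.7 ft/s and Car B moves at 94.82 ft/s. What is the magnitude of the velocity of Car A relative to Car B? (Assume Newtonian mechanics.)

v_rel = |v_A - v_B| = |249.7 - 94.82| = 154.88 ft/s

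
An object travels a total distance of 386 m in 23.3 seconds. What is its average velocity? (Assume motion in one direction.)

v_avg = Δd / Δt = 386 / 23.3 = 16.57 m/s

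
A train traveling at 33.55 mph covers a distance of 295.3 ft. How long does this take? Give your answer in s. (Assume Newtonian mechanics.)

d = 295.3 ft × 0.3048 = 90.0074 m
v = 33.55 mph × 0.44704 = 14.9982 m/s
t = d / v = 90.0074 / 14.9982 = 6.001 s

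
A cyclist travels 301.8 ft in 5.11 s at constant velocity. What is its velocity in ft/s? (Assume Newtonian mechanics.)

d = 301.8 ft × 0.3048 = 91.9886 m
v = d / t = 91.9886 / 5.11 = 18.0017 m/s
v = 18.0017 m/s / 0.3048 = 59.06 ft/s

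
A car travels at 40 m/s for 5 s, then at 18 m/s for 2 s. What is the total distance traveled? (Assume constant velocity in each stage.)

d₁ = v₁t₁ = 40 × 5 = 200 m
d₂ = v₂t₂ = 18 × 2 = 36 m
d_total = 200 + 36 = 236 m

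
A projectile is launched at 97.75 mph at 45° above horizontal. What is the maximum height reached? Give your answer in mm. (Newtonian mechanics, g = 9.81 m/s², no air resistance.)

v₀ = 97.75 mph × 0.44704 = 43.6982 m/s
H = v₀² × sin²(θ) / (2g) = 43.6982² × sin(45°)² / (2 × 9.81) = 1909.53 × 0.5 / 19.62 = 48.6628 m
H = 48.6628 m / 0.001 = 48660 mm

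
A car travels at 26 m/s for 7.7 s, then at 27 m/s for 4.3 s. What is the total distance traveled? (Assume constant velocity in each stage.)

d₁ = v₁t₁ = 26 × 7.7 = 200.2 m
d₂ = v₂t₂ = 27 × 4.3 = 116.1 m
d_total = 200.2 + 116.1 = 316.3 m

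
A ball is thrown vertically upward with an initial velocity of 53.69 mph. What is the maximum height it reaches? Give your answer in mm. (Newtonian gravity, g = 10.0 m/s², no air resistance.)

v₀ = 53.69 mph × 0.44704 = 24.0016 m/s
h_max = v₀² / (2g) = 24.0016² / (2 × 10.0) = 576.077 / 20.0 = 28.8039 m
h_max = 28.8039 m / 0.001 = 28800 mm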